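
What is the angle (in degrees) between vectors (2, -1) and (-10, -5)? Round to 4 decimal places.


dot = 2*-10 + -1*-5 = -15
|u| = 2.2361, |v| = 11.1803
cos(angle) = -0.6
angle = 126.8699 degrees

126.8699 degrees


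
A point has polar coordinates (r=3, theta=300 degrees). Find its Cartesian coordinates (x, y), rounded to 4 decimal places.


x = 3 * cos(300) = 1.5
y = 3 * sin(300) = -2.5981

(1.5, -2.5981)


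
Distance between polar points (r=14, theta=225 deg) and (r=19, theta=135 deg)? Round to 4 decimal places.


d = sqrt(r1^2 + r2^2 - 2*r1*r2*cos(t2-t1))
d = sqrt(14^2 + 19^2 - 2*14*19*cos(135-225)) = 23.6008

23.6008


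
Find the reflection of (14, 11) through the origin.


Reflection through origin: (x, y) -> (-x, -y)
(14, 11) -> (-14, -11)

(-14, -11)


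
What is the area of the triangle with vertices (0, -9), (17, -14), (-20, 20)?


Area = |x1(y2-y3) + x2(y3-y1) + x3(y1-y2)| / 2
= |0*(-14-20) + 17*(20--9) + -20*(-9--14)| / 2
= 196.5

196.5


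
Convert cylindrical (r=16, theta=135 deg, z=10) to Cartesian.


x = 16 * cos(135) = -11.3137
y = 16 * sin(135) = 11.3137
z = 10

(-11.3137, 11.3137, 10)


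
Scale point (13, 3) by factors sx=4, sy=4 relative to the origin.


Scaling: (x*sx, y*sy) = (13*4, 3*4) = (52, 12)

(52, 12)


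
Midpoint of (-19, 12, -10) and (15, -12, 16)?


Midpoint = ((-19+15)/2, (12+-12)/2, (-10+16)/2) = (-2, 0, 3)

(-2, 0, 3)


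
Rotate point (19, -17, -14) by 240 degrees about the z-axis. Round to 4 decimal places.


x' = 19*cos(240) - -17*sin(240) = -24.2224
y' = 19*sin(240) + -17*cos(240) = -7.9545
z' = -14

(-24.2224, -7.9545, -14)


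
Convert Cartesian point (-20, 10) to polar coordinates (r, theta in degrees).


r = sqrt((-20)^2 + 10^2) = 22.3607
theta = atan2(10, -20) = 153.4349 degrees

r = 22.3607, theta = 153.4349 degrees


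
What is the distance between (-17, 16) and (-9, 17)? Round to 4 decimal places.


d = sqrt((-9--17)^2 + (17-16)^2) = 8.0623

8.0623


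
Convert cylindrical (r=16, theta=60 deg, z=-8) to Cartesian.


x = 16 * cos(60) = 8
y = 16 * sin(60) = 13.8564
z = -8

(8, 13.8564, -8)


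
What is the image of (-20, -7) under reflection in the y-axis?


Reflection across y-axis: (x, y) -> (-x, y)
(-20, -7) -> (20, -7)

(20, -7)


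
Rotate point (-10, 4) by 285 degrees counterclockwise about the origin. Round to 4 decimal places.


x' = -10*cos(285) - 4*sin(285) = 1.2755
y' = -10*sin(285) + 4*cos(285) = 10.6945

(1.2755, 10.6945)


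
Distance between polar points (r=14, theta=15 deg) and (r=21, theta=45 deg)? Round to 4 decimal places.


d = sqrt(r1^2 + r2^2 - 2*r1*r2*cos(t2-t1))
d = sqrt(14^2 + 21^2 - 2*14*21*cos(45-15)) = 11.3039

11.3039


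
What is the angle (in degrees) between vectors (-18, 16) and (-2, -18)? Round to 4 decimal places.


dot = -18*-2 + 16*-18 = -252
|u| = 24.0832, |v| = 18.1108
cos(angle) = -0.5778
angle = 125.2933 degrees

125.2933 degrees


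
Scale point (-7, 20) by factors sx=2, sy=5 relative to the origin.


Scaling: (x*sx, y*sy) = (-7*2, 20*5) = (-14, 100)

(-14, 100)


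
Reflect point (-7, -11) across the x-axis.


Reflection across x-axis: (x, y) -> (x, -y)
(-7, -11) -> (-7, 11)

(-7, 11)


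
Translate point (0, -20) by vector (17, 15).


Translation: (x+dx, y+dy) = (0+17, -20+15) = (17, -5)

(17, -5)


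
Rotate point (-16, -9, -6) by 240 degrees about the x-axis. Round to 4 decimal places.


x' = -16
y' = -9*cos(240) - -6*sin(240) = -0.6962
z' = -9*sin(240) + -6*cos(240) = 10.7942

(-16, -0.6962, 10.7942)


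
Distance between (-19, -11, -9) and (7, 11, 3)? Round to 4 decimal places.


d = sqrt((7--19)^2 + (11--11)^2 + (3--9)^2) = 36.1109

36.1109


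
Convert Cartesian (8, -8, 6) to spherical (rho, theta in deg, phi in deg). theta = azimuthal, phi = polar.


rho = sqrt(8^2 + (-8)^2 + 6^2) = 12.8062
theta = atan2(-8, 8) = 315 deg
phi = acos(6/12.8062) = 62.0616 deg

rho = 12.8062, theta = 315 deg, phi = 62.0616 deg


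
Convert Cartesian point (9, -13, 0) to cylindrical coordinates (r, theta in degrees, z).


r = sqrt(9^2 + (-13)^2) = 15.8114
theta = atan2(-13, 9) = 304.6952 deg
z = 0

r = 15.8114, theta = 304.6952 deg, z = 0


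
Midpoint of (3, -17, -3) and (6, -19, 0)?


Midpoint = ((3+6)/2, (-17+-19)/2, (-3+0)/2) = (4.5, -18, -1.5)

(4.5, -18, -1.5)


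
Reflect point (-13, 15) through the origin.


Reflection through origin: (x, y) -> (-x, -y)
(-13, 15) -> (13, -15)

(13, -15)


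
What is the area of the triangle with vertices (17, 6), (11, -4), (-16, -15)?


Area = |x1(y2-y3) + x2(y3-y1) + x3(y1-y2)| / 2
= |17*(-4--15) + 11*(-15-6) + -16*(6--4)| / 2
= 102

102


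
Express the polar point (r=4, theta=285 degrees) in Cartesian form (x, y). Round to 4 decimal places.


x = 4 * cos(285) = 1.0353
y = 4 * sin(285) = -3.8637

(1.0353, -3.8637)


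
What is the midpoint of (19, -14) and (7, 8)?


Midpoint = ((19+7)/2, (-14+8)/2) = (13, -3)

(13, -3)


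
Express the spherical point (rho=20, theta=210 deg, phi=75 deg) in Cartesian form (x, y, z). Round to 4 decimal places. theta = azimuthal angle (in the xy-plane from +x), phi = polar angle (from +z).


x = 20 * sin(75) * cos(210) = -16.7303
y = 20 * sin(75) * sin(210) = -9.6593
z = 20 * cos(75) = 5.1764

(-16.7303, -9.6593, 5.1764)


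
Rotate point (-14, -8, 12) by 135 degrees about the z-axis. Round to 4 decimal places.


x' = -14*cos(135) - -8*sin(135) = 15.5563
y' = -14*sin(135) + -8*cos(135) = -4.2426
z' = 12

(15.5563, -4.2426, 12)


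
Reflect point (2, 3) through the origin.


Reflection through origin: (x, y) -> (-x, -y)
(2, 3) -> (-2, -3)

(-2, -3)


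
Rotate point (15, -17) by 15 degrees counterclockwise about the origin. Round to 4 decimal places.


x' = 15*cos(15) - -17*sin(15) = 18.8888
y' = 15*sin(15) + -17*cos(15) = -12.5385

(18.8888, -12.5385)


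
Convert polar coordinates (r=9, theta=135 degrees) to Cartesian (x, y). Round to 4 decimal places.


x = 9 * cos(135) = -6.364
y = 9 * sin(135) = 6.364

(-6.364, 6.364)


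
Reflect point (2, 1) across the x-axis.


Reflection across x-axis: (x, y) -> (x, -y)
(2, 1) -> (2, -1)

(2, -1)


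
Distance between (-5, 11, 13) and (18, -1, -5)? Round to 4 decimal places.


d = sqrt((18--5)^2 + (-1-11)^2 + (-5-13)^2) = 31.5753

31.5753


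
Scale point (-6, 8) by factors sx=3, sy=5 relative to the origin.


Scaling: (x*sx, y*sy) = (-6*3, 8*5) = (-18, 40)

(-18, 40)


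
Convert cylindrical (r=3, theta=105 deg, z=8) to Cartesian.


x = 3 * cos(105) = -0.7765
y = 3 * sin(105) = 2.8978
z = 8

(-0.7765, 2.8978, 8)


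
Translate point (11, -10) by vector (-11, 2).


Translation: (x+dx, y+dy) = (11+-11, -10+2) = (0, -8)

(0, -8)


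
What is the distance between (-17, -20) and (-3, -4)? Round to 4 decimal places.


d = sqrt((-3--17)^2 + (-4--20)^2) = 21.2603

21.2603


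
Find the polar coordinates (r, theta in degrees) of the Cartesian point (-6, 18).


r = sqrt((-6)^2 + 18^2) = 18.9737
theta = atan2(18, -6) = 108.4349 degrees

r = 18.9737, theta = 108.4349 degrees


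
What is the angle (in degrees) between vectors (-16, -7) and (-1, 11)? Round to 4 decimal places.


dot = -16*-1 + -7*11 = -61
|u| = 17.4642, |v| = 11.0454
cos(angle) = -0.3162
angle = 108.4349 degrees

108.4349 degrees


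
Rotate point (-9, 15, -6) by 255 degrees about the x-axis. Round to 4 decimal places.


x' = -9
y' = 15*cos(255) - -6*sin(255) = -9.6778
z' = 15*sin(255) + -6*cos(255) = -12.936

(-9, -9.6778, -12.936)


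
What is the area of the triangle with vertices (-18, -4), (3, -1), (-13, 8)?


Area = |x1(y2-y3) + x2(y3-y1) + x3(y1-y2)| / 2
= |-18*(-1-8) + 3*(8--4) + -13*(-4--1)| / 2
= 118.5

118.5


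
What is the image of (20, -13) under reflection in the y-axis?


Reflection across y-axis: (x, y) -> (-x, y)
(20, -13) -> (-20, -13)

(-20, -13)


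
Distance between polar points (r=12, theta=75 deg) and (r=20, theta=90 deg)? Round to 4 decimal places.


d = sqrt(r1^2 + r2^2 - 2*r1*r2*cos(t2-t1))
d = sqrt(12^2 + 20^2 - 2*12*20*cos(90-75)) = 8.9641

8.9641


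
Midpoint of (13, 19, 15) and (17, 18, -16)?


Midpoint = ((13+17)/2, (19+18)/2, (15+-16)/2) = (15, 18.5, -0.5)

(15, 18.5, -0.5)


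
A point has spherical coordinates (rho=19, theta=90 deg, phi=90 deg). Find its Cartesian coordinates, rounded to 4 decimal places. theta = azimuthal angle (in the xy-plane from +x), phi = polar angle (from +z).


x = 19 * sin(90) * cos(90) = 0
y = 19 * sin(90) * sin(90) = 19
z = 19 * cos(90) = 0

(0, 19, 0)


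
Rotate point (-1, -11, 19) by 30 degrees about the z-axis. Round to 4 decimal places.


x' = -1*cos(30) - -11*sin(30) = 4.634
y' = -1*sin(30) + -11*cos(30) = -10.0263
z' = 19

(4.634, -10.0263, 19)


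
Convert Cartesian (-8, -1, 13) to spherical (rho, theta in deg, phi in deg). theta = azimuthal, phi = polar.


rho = sqrt((-8)^2 + (-1)^2 + 13^2) = 15.2971
theta = atan2(-1, -8) = 187.125 deg
phi = acos(13/15.2971) = 31.8061 deg

rho = 15.2971, theta = 187.125 deg, phi = 31.8061 deg


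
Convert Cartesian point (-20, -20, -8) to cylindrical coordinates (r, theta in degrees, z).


r = sqrt((-20)^2 + (-20)^2) = 28.2843
theta = atan2(-20, -20) = 225 deg
z = -8

r = 28.2843, theta = 225 deg, z = -8


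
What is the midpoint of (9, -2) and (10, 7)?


Midpoint = ((9+10)/2, (-2+7)/2) = (9.5, 2.5)

(9.5, 2.5)


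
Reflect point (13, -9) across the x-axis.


Reflection across x-axis: (x, y) -> (x, -y)
(13, -9) -> (13, 9)

(13, 9)


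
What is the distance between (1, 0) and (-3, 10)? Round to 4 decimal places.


d = sqrt((-3-1)^2 + (10-0)^2) = 10.7703

10.7703


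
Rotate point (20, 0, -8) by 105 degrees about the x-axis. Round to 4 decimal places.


x' = 20
y' = 0*cos(105) - -8*sin(105) = 7.7274
z' = 0*sin(105) + -8*cos(105) = 2.0706

(20, 7.7274, 2.0706)


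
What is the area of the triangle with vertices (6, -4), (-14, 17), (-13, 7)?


Area = |x1(y2-y3) + x2(y3-y1) + x3(y1-y2)| / 2
= |6*(17-7) + -14*(7--4) + -13*(-4-17)| / 2
= 89.5

89.5


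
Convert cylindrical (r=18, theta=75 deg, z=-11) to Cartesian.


x = 18 * cos(75) = 4.6587
y = 18 * sin(75) = 17.3867
z = -11

(4.6587, 17.3867, -11)


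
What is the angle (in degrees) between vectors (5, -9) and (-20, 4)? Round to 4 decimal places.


dot = 5*-20 + -9*4 = -136
|u| = 10.2956, |v| = 20.3961
cos(angle) = -0.6476
angle = 130.3645 degrees

130.3645 degrees


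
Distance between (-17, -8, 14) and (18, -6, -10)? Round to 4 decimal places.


d = sqrt((18--17)^2 + (-6--8)^2 + (-10-14)^2) = 42.4853

42.4853


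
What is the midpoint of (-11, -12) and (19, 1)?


Midpoint = ((-11+19)/2, (-12+1)/2) = (4, -5.5)

(4, -5.5)


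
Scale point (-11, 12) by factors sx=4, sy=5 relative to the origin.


Scaling: (x*sx, y*sy) = (-11*4, 12*5) = (-44, 60)

(-44, 60)


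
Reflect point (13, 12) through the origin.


Reflection through origin: (x, y) -> (-x, -y)
(13, 12) -> (-13, -12)

(-13, -12)


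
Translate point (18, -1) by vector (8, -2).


Translation: (x+dx, y+dy) = (18+8, -1+-2) = (26, -3)

(26, -3)


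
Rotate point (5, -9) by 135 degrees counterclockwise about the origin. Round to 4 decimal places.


x' = 5*cos(135) - -9*sin(135) = 2.8284
y' = 5*sin(135) + -9*cos(135) = 9.8995

(2.8284, 9.8995)


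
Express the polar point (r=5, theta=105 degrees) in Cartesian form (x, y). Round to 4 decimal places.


x = 5 * cos(105) = -1.2941
y = 5 * sin(105) = 4.8296

(-1.2941, 4.8296)


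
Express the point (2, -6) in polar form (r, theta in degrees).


r = sqrt(2^2 + (-6)^2) = 6.3246
theta = atan2(-6, 2) = 288.4349 degrees

r = 6.3246, theta = 288.4349 degrees


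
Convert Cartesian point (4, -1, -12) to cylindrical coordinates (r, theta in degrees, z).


r = sqrt(4^2 + (-1)^2) = 4.1231
theta = atan2(-1, 4) = 345.9638 deg
z = -12

r = 4.1231, theta = 345.9638 deg, z = -12


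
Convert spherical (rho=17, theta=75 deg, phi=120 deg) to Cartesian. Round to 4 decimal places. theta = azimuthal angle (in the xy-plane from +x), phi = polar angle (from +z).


x = 17 * sin(120) * cos(75) = 3.8104
y = 17 * sin(120) * sin(75) = 14.2208
z = 17 * cos(120) = -8.5

(3.8104, 14.2208, -8.5)


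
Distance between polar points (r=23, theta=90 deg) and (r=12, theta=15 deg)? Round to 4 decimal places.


d = sqrt(r1^2 + r2^2 - 2*r1*r2*cos(t2-t1))
d = sqrt(23^2 + 12^2 - 2*23*12*cos(15-90)) = 23.0246

23.0246


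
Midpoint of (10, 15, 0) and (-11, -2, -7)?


Midpoint = ((10+-11)/2, (15+-2)/2, (0+-7)/2) = (-0.5, 6.5, -3.5)

(-0.5, 6.5, -3.5)


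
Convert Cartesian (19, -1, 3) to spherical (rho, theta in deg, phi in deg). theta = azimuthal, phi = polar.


rho = sqrt(19^2 + (-1)^2 + 3^2) = 19.2614
theta = atan2(-1, 19) = 356.9872 deg
phi = acos(3/19.2614) = 81.0396 deg

rho = 19.2614, theta = 356.9872 deg, phi = 81.0396 deg


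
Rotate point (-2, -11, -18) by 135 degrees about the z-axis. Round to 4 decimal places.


x' = -2*cos(135) - -11*sin(135) = 9.1924
y' = -2*sin(135) + -11*cos(135) = 6.364
z' = -18

(9.1924, 6.364, -18)


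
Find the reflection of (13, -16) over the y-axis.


Reflection across y-axis: (x, y) -> (-x, y)
(13, -16) -> (-13, -16)

(-13, -16)


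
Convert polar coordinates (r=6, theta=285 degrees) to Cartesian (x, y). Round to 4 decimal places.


x = 6 * cos(285) = 1.5529
y = 6 * sin(285) = -5.7956

(1.5529, -5.7956)


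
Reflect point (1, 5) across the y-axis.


Reflection across y-axis: (x, y) -> (-x, y)
(1, 5) -> (-1, 5)

(-1, 5)


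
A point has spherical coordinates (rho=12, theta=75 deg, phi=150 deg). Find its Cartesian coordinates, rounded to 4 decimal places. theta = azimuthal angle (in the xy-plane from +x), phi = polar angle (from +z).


x = 12 * sin(150) * cos(75) = 1.5529
y = 12 * sin(150) * sin(75) = 5.7956
z = 12 * cos(150) = -10.3923

(1.5529, 5.7956, -10.3923)


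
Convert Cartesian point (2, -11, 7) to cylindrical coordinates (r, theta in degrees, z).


r = sqrt(2^2 + (-11)^2) = 11.1803
theta = atan2(-11, 2) = 280.3048 deg
z = 7

r = 11.1803, theta = 280.3048 deg, z = 7


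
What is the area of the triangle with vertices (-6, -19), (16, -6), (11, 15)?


Area = |x1(y2-y3) + x2(y3-y1) + x3(y1-y2)| / 2
= |-6*(-6-15) + 16*(15--19) + 11*(-19--6)| / 2
= 263.5

263.5


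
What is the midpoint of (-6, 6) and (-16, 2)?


Midpoint = ((-6+-16)/2, (6+2)/2) = (-11, 4)

(-11, 4)


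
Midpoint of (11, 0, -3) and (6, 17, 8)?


Midpoint = ((11+6)/2, (0+17)/2, (-3+8)/2) = (8.5, 8.5, 2.5)

(8.5, 8.5, 2.5)


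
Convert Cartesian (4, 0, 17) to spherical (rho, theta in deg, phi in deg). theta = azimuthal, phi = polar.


rho = sqrt(4^2 + 0^2 + 17^2) = 17.4642
theta = atan2(0, 4) = 0 deg
phi = acos(17/17.4642) = 13.2405 deg

rho = 17.4642, theta = 0 deg, phi = 13.2405 deg


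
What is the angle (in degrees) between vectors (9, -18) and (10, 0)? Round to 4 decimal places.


dot = 9*10 + -18*0 = 90
|u| = 20.1246, |v| = 10
cos(angle) = 0.4472
angle = 63.4349 degrees

63.4349 degrees


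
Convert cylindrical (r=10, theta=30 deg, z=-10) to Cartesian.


x = 10 * cos(30) = 8.6603
y = 10 * sin(30) = 5
z = -10

(8.6603, 5, -10)


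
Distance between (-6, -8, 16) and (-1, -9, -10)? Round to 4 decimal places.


d = sqrt((-1--6)^2 + (-9--8)^2 + (-10-16)^2) = 26.4953

26.4953


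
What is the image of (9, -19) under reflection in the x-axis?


Reflection across x-axis: (x, y) -> (x, -y)
(9, -19) -> (9, 19)

(9, 19)


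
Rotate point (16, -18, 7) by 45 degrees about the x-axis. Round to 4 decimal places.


x' = 16
y' = -18*cos(45) - 7*sin(45) = -17.6777
z' = -18*sin(45) + 7*cos(45) = -7.7782

(16, -17.6777, -7.7782)


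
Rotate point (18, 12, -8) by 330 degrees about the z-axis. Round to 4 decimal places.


x' = 18*cos(330) - 12*sin(330) = 21.5885
y' = 18*sin(330) + 12*cos(330) = 1.3923
z' = -8

(21.5885, 1.3923, -8)


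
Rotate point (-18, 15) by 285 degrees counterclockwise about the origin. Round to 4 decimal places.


x' = -18*cos(285) - 15*sin(285) = 9.8301
y' = -18*sin(285) + 15*cos(285) = 21.269

(9.8301, 21.269)


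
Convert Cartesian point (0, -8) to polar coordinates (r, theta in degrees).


r = sqrt(0^2 + (-8)^2) = 8
theta = atan2(-8, 0) = 270 degrees

r = 8, theta = 270 degrees


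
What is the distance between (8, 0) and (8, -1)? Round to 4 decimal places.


d = sqrt((8-8)^2 + (-1-0)^2) = 1

1


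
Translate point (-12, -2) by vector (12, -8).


Translation: (x+dx, y+dy) = (-12+12, -2+-8) = (0, -10)

(0, -10)


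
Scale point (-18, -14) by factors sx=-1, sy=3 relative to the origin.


Scaling: (x*sx, y*sy) = (-18*-1, -14*3) = (18, -42)

(18, -42)


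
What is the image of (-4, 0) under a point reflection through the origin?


Reflection through origin: (x, y) -> (-x, -y)
(-4, 0) -> (4, 0)

(4, 0)


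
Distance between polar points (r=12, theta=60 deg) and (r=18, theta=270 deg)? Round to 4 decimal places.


d = sqrt(r1^2 + r2^2 - 2*r1*r2*cos(t2-t1))
d = sqrt(12^2 + 18^2 - 2*12*18*cos(270-60)) = 29.0194

29.0194


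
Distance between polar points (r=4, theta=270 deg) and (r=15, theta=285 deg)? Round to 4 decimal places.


d = sqrt(r1^2 + r2^2 - 2*r1*r2*cos(t2-t1))
d = sqrt(4^2 + 15^2 - 2*4*15*cos(285-270)) = 11.1843

11.1843


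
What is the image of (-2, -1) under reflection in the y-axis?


Reflection across y-axis: (x, y) -> (-x, y)
(-2, -1) -> (2, -1)

(2, -1)


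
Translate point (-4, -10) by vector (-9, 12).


Translation: (x+dx, y+dy) = (-4+-9, -10+12) = (-13, 2)

(-13, 2)


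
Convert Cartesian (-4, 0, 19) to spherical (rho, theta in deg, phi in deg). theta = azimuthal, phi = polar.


rho = sqrt((-4)^2 + 0^2 + 19^2) = 19.4165
theta = atan2(0, -4) = 180 deg
phi = acos(19/19.4165) = 11.8887 deg

rho = 19.4165, theta = 180 deg, phi = 11.8887 deg


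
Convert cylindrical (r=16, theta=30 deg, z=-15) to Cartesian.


x = 16 * cos(30) = 13.8564
y = 16 * sin(30) = 8
z = -15

(13.8564, 8, -15)


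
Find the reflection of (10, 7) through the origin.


Reflection through origin: (x, y) -> (-x, -y)
(10, 7) -> (-10, -7)

(-10, -7)


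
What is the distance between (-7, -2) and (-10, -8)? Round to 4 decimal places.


d = sqrt((-10--7)^2 + (-8--2)^2) = 6.7082

6.7082


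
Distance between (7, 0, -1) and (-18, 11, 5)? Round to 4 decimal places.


d = sqrt((-18-7)^2 + (11-0)^2 + (5--1)^2) = 27.9643

27.9643


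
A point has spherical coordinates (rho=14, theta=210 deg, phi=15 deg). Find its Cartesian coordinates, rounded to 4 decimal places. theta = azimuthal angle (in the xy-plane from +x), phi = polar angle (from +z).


x = 14 * sin(15) * cos(210) = -3.138
y = 14 * sin(15) * sin(210) = -1.8117
z = 14 * cos(15) = 13.523

(-3.138, -1.8117, 13.523)


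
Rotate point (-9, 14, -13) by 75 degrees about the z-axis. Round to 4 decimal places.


x' = -9*cos(75) - 14*sin(75) = -15.8523
y' = -9*sin(75) + 14*cos(75) = -5.0699
z' = -13

(-15.8523, -5.0699, -13)


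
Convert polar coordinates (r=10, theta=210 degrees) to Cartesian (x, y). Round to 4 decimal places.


x = 10 * cos(210) = -8.6603
y = 10 * sin(210) = -5

(-8.6603, -5)


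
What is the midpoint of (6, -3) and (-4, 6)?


Midpoint = ((6+-4)/2, (-3+6)/2) = (1, 1.5)

(1, 1.5)


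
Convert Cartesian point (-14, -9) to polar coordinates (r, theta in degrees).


r = sqrt((-14)^2 + (-9)^2) = 16.6433
theta = atan2(-9, -14) = 212.7352 degrees

r = 16.6433, theta = 212.7352 degrees


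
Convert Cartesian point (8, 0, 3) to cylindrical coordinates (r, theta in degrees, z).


r = sqrt(8^2 + 0^2) = 8
theta = atan2(0, 8) = 0 deg
z = 3

r = 8, theta = 0 deg, z = 3


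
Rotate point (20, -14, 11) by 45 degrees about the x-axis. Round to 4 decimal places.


x' = 20
y' = -14*cos(45) - 11*sin(45) = -17.6777
z' = -14*sin(45) + 11*cos(45) = -2.1213

(20, -17.6777, -2.1213)


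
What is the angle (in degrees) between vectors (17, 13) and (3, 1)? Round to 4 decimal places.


dot = 17*3 + 13*1 = 64
|u| = 21.4009, |v| = 3.1623
cos(angle) = 0.9457
angle = 18.9704 degrees

18.9704 degrees


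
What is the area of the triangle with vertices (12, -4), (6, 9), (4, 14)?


Area = |x1(y2-y3) + x2(y3-y1) + x3(y1-y2)| / 2
= |12*(9-14) + 6*(14--4) + 4*(-4-9)| / 2
= 2

2


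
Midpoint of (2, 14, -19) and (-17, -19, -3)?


Midpoint = ((2+-17)/2, (14+-19)/2, (-19+-3)/2) = (-7.5, -2.5, -11)

(-7.5, -2.5, -11)


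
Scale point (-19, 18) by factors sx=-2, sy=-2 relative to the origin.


Scaling: (x*sx, y*sy) = (-19*-2, 18*-2) = (38, -36)

(38, -36)


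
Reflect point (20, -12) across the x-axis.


Reflection across x-axis: (x, y) -> (x, -y)
(20, -12) -> (20, 12)

(20, 12)


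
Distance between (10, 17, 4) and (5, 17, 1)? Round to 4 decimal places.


d = sqrt((5-10)^2 + (17-17)^2 + (1-4)^2) = 5.831

5.831


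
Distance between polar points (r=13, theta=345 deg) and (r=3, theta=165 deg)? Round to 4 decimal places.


d = sqrt(r1^2 + r2^2 - 2*r1*r2*cos(t2-t1))
d = sqrt(13^2 + 3^2 - 2*13*3*cos(165-345)) = 16

16


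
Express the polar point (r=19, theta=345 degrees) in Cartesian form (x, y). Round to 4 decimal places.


x = 19 * cos(345) = 18.3526
y = 19 * sin(345) = -4.9176

(18.3526, -4.9176)


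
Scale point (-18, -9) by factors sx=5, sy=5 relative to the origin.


Scaling: (x*sx, y*sy) = (-18*5, -9*5) = (-90, -45)

(-90, -45)


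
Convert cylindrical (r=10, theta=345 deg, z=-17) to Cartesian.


x = 10 * cos(345) = 9.6593
y = 10 * sin(345) = -2.5882
z = -17

(9.6593, -2.5882, -17)


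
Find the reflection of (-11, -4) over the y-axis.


Reflection across y-axis: (x, y) -> (-x, y)
(-11, -4) -> (11, -4)

(11, -4)


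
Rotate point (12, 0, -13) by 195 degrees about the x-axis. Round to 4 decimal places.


x' = 12
y' = 0*cos(195) - -13*sin(195) = -3.3646
z' = 0*sin(195) + -13*cos(195) = 12.557

(12, -3.3646, 12.557)


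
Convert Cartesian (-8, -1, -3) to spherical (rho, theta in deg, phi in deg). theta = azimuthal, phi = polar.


rho = sqrt((-8)^2 + (-1)^2 + (-3)^2) = 8.6023
theta = atan2(-1, -8) = 187.125 deg
phi = acos(-3/8.6023) = 110.4104 deg

rho = 8.6023, theta = 187.125 deg, phi = 110.4104 deg


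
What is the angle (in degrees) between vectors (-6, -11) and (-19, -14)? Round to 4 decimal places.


dot = -6*-19 + -11*-14 = 268
|u| = 12.53, |v| = 23.6008
cos(angle) = 0.9063
angle = 25.0052 degrees

25.0052 degrees


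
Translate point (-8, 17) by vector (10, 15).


Translation: (x+dx, y+dy) = (-8+10, 17+15) = (2, 32)

(2, 32)


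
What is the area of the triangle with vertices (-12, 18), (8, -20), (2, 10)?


Area = |x1(y2-y3) + x2(y3-y1) + x3(y1-y2)| / 2
= |-12*(-20-10) + 8*(10-18) + 2*(18--20)| / 2
= 186

186


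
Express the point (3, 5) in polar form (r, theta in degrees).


r = sqrt(3^2 + 5^2) = 5.831
theta = atan2(5, 3) = 59.0362 degrees

r = 5.831, theta = 59.0362 degrees


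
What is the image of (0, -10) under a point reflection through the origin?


Reflection through origin: (x, y) -> (-x, -y)
(0, -10) -> (0, 10)

(0, 10)


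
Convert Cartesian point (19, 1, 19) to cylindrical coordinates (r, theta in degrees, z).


r = sqrt(19^2 + 1^2) = 19.0263
theta = atan2(1, 19) = 3.0128 deg
z = 19

r = 19.0263, theta = 3.0128 deg, z = 19


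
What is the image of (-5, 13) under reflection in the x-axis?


Reflection across x-axis: (x, y) -> (x, -y)
(-5, 13) -> (-5, -13)

(-5, -13)


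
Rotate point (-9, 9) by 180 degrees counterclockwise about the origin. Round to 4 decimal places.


x' = -9*cos(180) - 9*sin(180) = 9
y' = -9*sin(180) + 9*cos(180) = -9

(9, -9)


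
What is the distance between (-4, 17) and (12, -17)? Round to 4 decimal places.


d = sqrt((12--4)^2 + (-17-17)^2) = 37.5766

37.5766


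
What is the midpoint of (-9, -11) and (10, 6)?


Midpoint = ((-9+10)/2, (-11+6)/2) = (0.5, -2.5)

(0.5, -2.5)


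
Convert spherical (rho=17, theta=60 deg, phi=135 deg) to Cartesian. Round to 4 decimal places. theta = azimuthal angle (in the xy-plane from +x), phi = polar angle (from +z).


x = 17 * sin(135) * cos(60) = 6.0104
y = 17 * sin(135) * sin(60) = 10.4103
z = 17 * cos(135) = -12.0208

(6.0104, 10.4103, -12.0208)


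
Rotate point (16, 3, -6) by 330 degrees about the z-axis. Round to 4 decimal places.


x' = 16*cos(330) - 3*sin(330) = 15.3564
y' = 16*sin(330) + 3*cos(330) = -5.4019
z' = -6

(15.3564, -5.4019, -6)


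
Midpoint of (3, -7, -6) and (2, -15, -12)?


Midpoint = ((3+2)/2, (-7+-15)/2, (-6+-12)/2) = (2.5, -11, -9)

(2.5, -11, -9)


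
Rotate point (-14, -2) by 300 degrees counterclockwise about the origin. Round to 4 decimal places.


x' = -14*cos(300) - -2*sin(300) = -8.7321
y' = -14*sin(300) + -2*cos(300) = 11.1244

(-8.7321, 11.1244)


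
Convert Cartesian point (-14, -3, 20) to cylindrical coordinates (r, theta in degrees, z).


r = sqrt((-14)^2 + (-3)^2) = 14.3178
theta = atan2(-3, -14) = 192.0948 deg
z = 20

r = 14.3178, theta = 192.0948 deg, z = 20


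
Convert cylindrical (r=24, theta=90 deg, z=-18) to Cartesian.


x = 24 * cos(90) = 0
y = 24 * sin(90) = 24
z = -18

(0, 24, -18)


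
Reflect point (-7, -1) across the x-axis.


Reflection across x-axis: (x, y) -> (x, -y)
(-7, -1) -> (-7, 1)

(-7, 1)


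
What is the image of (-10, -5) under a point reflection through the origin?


Reflection through origin: (x, y) -> (-x, -y)
(-10, -5) -> (10, 5)

(10, 5)


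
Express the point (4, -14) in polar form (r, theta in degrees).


r = sqrt(4^2 + (-14)^2) = 14.5602
theta = atan2(-14, 4) = 285.9454 degrees

r = 14.5602, theta = 285.9454 degrees


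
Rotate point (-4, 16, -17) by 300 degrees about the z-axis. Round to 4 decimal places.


x' = -4*cos(300) - 16*sin(300) = 11.8564
y' = -4*sin(300) + 16*cos(300) = 11.4641
z' = -17

(11.8564, 11.4641, -17)


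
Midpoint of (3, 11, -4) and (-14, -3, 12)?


Midpoint = ((3+-14)/2, (11+-3)/2, (-4+12)/2) = (-5.5, 4, 4)

(-5.5, 4, 4)


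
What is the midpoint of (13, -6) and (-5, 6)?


Midpoint = ((13+-5)/2, (-6+6)/2) = (4, 0)

(4, 0)


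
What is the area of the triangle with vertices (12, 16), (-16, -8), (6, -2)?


Area = |x1(y2-y3) + x2(y3-y1) + x3(y1-y2)| / 2
= |12*(-8--2) + -16*(-2-16) + 6*(16--8)| / 2
= 180

180


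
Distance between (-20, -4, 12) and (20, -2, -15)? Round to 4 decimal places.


d = sqrt((20--20)^2 + (-2--4)^2 + (-15-12)^2) = 48.3011

48.3011


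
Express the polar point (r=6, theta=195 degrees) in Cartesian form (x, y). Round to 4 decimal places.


x = 6 * cos(195) = -5.7956
y = 6 * sin(195) = -1.5529

(-5.7956, -1.5529)


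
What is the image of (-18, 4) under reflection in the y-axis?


Reflection across y-axis: (x, y) -> (-x, y)
(-18, 4) -> (18, 4)

(18, 4)


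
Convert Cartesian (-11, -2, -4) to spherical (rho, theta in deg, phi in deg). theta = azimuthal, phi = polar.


rho = sqrt((-11)^2 + (-2)^2 + (-4)^2) = 11.8743
theta = atan2(-2, -11) = 190.3048 deg
phi = acos(-4/11.8743) = 109.6857 deg

rho = 11.8743, theta = 190.3048 deg, phi = 109.6857 deg


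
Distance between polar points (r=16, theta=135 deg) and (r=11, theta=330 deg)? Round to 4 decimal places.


d = sqrt(r1^2 + r2^2 - 2*r1*r2*cos(t2-t1))
d = sqrt(16^2 + 11^2 - 2*16*11*cos(330-135)) = 26.777

26.777


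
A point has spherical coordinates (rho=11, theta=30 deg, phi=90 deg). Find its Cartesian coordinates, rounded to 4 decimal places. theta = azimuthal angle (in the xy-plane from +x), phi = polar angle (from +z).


x = 11 * sin(90) * cos(30) = 9.5263
y = 11 * sin(90) * sin(30) = 5.5
z = 11 * cos(90) = 0

(9.5263, 5.5, 0)


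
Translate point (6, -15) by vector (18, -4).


Translation: (x+dx, y+dy) = (6+18, -15+-4) = (24, -19)

(24, -19)


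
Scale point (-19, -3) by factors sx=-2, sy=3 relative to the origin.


Scaling: (x*sx, y*sy) = (-19*-2, -3*3) = (38, -9)

(38, -9)


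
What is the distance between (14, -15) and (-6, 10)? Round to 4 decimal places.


d = sqrt((-6-14)^2 + (10--15)^2) = 32.0156

32.0156


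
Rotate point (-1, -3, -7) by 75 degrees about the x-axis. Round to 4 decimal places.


x' = -1
y' = -3*cos(75) - -7*sin(75) = 5.985
z' = -3*sin(75) + -7*cos(75) = -4.7095

(-1, 5.985, -4.7095)


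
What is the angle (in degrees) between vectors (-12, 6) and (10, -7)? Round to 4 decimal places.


dot = -12*10 + 6*-7 = -162
|u| = 13.4164, |v| = 12.2066
cos(angle) = -0.9892
angle = 171.573 degrees

171.573 degrees


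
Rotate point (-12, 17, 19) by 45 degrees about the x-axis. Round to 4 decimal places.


x' = -12
y' = 17*cos(45) - 19*sin(45) = -1.4142
z' = 17*sin(45) + 19*cos(45) = 25.4558

(-12, -1.4142, 25.4558)


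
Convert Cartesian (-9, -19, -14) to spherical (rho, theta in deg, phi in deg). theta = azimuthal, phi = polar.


rho = sqrt((-9)^2 + (-19)^2 + (-14)^2) = 25.2587
theta = atan2(-19, -9) = 244.6538 deg
phi = acos(-14/25.2587) = 123.6601 deg

rho = 25.2587, theta = 244.6538 deg, phi = 123.6601 deg


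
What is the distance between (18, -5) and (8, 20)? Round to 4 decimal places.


d = sqrt((8-18)^2 + (20--5)^2) = 26.9258

26.9258


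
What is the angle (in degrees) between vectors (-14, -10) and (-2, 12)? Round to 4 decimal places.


dot = -14*-2 + -10*12 = -92
|u| = 17.2047, |v| = 12.1655
cos(angle) = -0.4396
angle = 116.0754 degrees

116.0754 degrees


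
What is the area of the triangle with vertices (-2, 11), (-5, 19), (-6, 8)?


Area = |x1(y2-y3) + x2(y3-y1) + x3(y1-y2)| / 2
= |-2*(19-8) + -5*(8-11) + -6*(11-19)| / 2
= 20.5

20.5


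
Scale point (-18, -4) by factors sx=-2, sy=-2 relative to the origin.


Scaling: (x*sx, y*sy) = (-18*-2, -4*-2) = (36, 8)

(36, 8)


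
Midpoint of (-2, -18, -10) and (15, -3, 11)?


Midpoint = ((-2+15)/2, (-18+-3)/2, (-10+11)/2) = (6.5, -10.5, 0.5)

(6.5, -10.5, 0.5)


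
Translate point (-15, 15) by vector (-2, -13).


Translation: (x+dx, y+dy) = (-15+-2, 15+-13) = (-17, 2)

(-17, 2)


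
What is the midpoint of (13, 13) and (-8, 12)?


Midpoint = ((13+-8)/2, (13+12)/2) = (2.5, 12.5)

(2.5, 12.5)


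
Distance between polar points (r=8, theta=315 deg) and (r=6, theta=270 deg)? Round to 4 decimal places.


d = sqrt(r1^2 + r2^2 - 2*r1*r2*cos(t2-t1))
d = sqrt(8^2 + 6^2 - 2*8*6*cos(270-315)) = 5.6673

5.6673


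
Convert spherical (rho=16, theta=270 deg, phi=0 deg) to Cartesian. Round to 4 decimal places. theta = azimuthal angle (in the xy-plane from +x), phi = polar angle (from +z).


x = 16 * sin(0) * cos(270) = 0
y = 16 * sin(0) * sin(270) = 0
z = 16 * cos(0) = 16

(0, 0, 16)


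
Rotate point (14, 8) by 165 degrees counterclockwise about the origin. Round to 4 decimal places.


x' = 14*cos(165) - 8*sin(165) = -15.5935
y' = 14*sin(165) + 8*cos(165) = -4.1039

(-15.5935, -4.1039)


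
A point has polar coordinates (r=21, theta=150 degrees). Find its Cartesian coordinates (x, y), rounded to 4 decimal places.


x = 21 * cos(150) = -18.1865
y = 21 * sin(150) = 10.5

(-18.1865, 10.5)


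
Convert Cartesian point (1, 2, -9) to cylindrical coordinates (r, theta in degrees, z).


r = sqrt(1^2 + 2^2) = 2.2361
theta = atan2(2, 1) = 63.4349 deg
z = -9

r = 2.2361, theta = 63.4349 deg, z = -9


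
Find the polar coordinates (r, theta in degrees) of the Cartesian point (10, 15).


r = sqrt(10^2 + 15^2) = 18.0278
theta = atan2(15, 10) = 56.3099 degrees

r = 18.0278, theta = 56.3099 degrees


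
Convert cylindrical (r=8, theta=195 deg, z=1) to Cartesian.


x = 8 * cos(195) = -7.7274
y = 8 * sin(195) = -2.0706
z = 1

(-7.7274, -2.0706, 1)


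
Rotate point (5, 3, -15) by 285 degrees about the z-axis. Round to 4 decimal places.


x' = 5*cos(285) - 3*sin(285) = 4.1919
y' = 5*sin(285) + 3*cos(285) = -4.0532
z' = -15

(4.1919, -4.0532, -15)


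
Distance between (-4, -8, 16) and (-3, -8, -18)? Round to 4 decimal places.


d = sqrt((-3--4)^2 + (-8--8)^2 + (-18-16)^2) = 34.0147

34.0147


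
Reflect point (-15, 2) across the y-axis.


Reflection across y-axis: (x, y) -> (-x, y)
(-15, 2) -> (15, 2)

(15, 2)


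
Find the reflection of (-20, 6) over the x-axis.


Reflection across x-axis: (x, y) -> (x, -y)
(-20, 6) -> (-20, -6)

(-20, -6)


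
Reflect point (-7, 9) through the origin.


Reflection through origin: (x, y) -> (-x, -y)
(-7, 9) -> (7, -9)

(7, -9)


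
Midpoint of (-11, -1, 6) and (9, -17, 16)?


Midpoint = ((-11+9)/2, (-1+-17)/2, (6+16)/2) = (-1, -9, 11)

(-1, -9, 11)


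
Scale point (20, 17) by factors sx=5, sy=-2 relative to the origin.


Scaling: (x*sx, y*sy) = (20*5, 17*-2) = (100, -34)

(100, -34)


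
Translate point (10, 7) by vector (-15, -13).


Translation: (x+dx, y+dy) = (10+-15, 7+-13) = (-5, -6)

(-5, -6)


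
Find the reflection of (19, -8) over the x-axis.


Reflection across x-axis: (x, y) -> (x, -y)
(19, -8) -> (19, 8)

(19, 8)


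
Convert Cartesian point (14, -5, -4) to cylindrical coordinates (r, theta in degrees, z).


r = sqrt(14^2 + (-5)^2) = 14.8661
theta = atan2(-5, 14) = 340.3462 deg
z = -4

r = 14.8661, theta = 340.3462 deg, z = -4


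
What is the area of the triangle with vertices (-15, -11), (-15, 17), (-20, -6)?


Area = |x1(y2-y3) + x2(y3-y1) + x3(y1-y2)| / 2
= |-15*(17--6) + -15*(-6--11) + -20*(-11-17)| / 2
= 70

70


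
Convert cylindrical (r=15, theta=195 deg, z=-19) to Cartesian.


x = 15 * cos(195) = -14.4889
y = 15 * sin(195) = -3.8823
z = -19

(-14.4889, -3.8823, -19)


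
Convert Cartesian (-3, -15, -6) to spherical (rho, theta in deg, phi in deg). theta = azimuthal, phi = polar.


rho = sqrt((-3)^2 + (-15)^2 + (-6)^2) = 16.4317
theta = atan2(-15, -3) = 258.6901 deg
phi = acos(-6/16.4317) = 111.4167 deg

rho = 16.4317, theta = 258.6901 deg, phi = 111.4167 deg


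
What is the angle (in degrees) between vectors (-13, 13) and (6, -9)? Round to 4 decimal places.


dot = -13*6 + 13*-9 = -195
|u| = 18.3848, |v| = 10.8167
cos(angle) = -0.9806
angle = 168.6901 degrees

168.6901 degrees


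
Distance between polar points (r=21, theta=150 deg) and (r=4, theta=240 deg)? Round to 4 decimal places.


d = sqrt(r1^2 + r2^2 - 2*r1*r2*cos(t2-t1))
d = sqrt(21^2 + 4^2 - 2*21*4*cos(240-150)) = 21.3776

21.3776


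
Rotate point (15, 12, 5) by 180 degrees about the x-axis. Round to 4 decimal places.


x' = 15
y' = 12*cos(180) - 5*sin(180) = -12
z' = 12*sin(180) + 5*cos(180) = -5

(15, -12, -5)


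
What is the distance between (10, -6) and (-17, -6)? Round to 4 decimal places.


d = sqrt((-17-10)^2 + (-6--6)^2) = 27

27


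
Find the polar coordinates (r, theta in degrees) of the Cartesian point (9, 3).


r = sqrt(9^2 + 3^2) = 9.4868
theta = atan2(3, 9) = 18.4349 degrees

r = 9.4868, theta = 18.4349 degrees


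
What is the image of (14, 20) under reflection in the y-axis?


Reflection across y-axis: (x, y) -> (-x, y)
(14, 20) -> (-14, 20)

(-14, 20)


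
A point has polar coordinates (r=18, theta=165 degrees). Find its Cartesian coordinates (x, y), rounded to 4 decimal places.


x = 18 * cos(165) = -17.3867
y = 18 * sin(165) = 4.6587

(-17.3867, 4.6587)


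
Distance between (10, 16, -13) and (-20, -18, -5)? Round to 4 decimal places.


d = sqrt((-20-10)^2 + (-18-16)^2 + (-5--13)^2) = 46.0435

46.0435


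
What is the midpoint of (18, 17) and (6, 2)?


Midpoint = ((18+6)/2, (17+2)/2) = (12, 9.5)

(12, 9.5)


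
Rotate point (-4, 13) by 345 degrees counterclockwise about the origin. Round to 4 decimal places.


x' = -4*cos(345) - 13*sin(345) = -0.4991
y' = -4*sin(345) + 13*cos(345) = 13.5923

(-0.4991, 13.5923)


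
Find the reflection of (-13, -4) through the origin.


Reflection through origin: (x, y) -> (-x, -y)
(-13, -4) -> (13, 4)

(13, 4)


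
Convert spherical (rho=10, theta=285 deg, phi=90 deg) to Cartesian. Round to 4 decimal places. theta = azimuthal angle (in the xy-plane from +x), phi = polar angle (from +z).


x = 10 * sin(90) * cos(285) = 2.5882
y = 10 * sin(90) * sin(285) = -9.6593
z = 10 * cos(90) = 0

(2.5882, -9.6593, 0)


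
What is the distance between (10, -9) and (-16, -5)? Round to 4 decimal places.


d = sqrt((-16-10)^2 + (-5--9)^2) = 26.3059

26.3059


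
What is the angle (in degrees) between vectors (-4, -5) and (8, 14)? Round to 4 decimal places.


dot = -4*8 + -5*14 = -102
|u| = 6.4031, |v| = 16.1245
cos(angle) = -0.9879
angle = 171.0851 degrees

171.0851 degrees


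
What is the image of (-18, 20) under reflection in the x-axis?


Reflection across x-axis: (x, y) -> (x, -y)
(-18, 20) -> (-18, -20)

(-18, -20)


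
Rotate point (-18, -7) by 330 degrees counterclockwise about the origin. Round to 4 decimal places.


x' = -18*cos(330) - -7*sin(330) = -19.0885
y' = -18*sin(330) + -7*cos(330) = 2.9378

(-19.0885, 2.9378)


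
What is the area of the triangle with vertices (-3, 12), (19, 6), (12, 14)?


Area = |x1(y2-y3) + x2(y3-y1) + x3(y1-y2)| / 2
= |-3*(6-14) + 19*(14-12) + 12*(12-6)| / 2
= 67

67


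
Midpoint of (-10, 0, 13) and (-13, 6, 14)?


Midpoint = ((-10+-13)/2, (0+6)/2, (13+14)/2) = (-11.5, 3, 13.5)

(-11.5, 3, 13.5)


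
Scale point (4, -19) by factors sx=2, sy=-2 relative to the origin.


Scaling: (x*sx, y*sy) = (4*2, -19*-2) = (8, 38)

(8, 38)


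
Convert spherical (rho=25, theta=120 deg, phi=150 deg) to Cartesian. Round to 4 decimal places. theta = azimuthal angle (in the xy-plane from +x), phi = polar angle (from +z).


x = 25 * sin(150) * cos(120) = -6.25
y = 25 * sin(150) * sin(120) = 10.8253
z = 25 * cos(150) = -21.6506

(-6.25, 10.8253, -21.6506)


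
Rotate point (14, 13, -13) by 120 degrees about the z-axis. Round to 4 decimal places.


x' = 14*cos(120) - 13*sin(120) = -18.2583
y' = 14*sin(120) + 13*cos(120) = 5.6244
z' = -13

(-18.2583, 5.6244, -13)


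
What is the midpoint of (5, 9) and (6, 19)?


Midpoint = ((5+6)/2, (9+19)/2) = (5.5, 14)

(5.5, 14)


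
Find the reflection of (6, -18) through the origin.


Reflection through origin: (x, y) -> (-x, -y)
(6, -18) -> (-6, 18)

(-6, 18)


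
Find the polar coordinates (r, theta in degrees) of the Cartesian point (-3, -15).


r = sqrt((-3)^2 + (-15)^2) = 15.2971
theta = atan2(-15, -3) = 258.6901 degrees

r = 15.2971, theta = 258.6901 degrees


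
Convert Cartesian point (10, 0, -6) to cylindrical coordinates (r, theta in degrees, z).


r = sqrt(10^2 + 0^2) = 10
theta = atan2(0, 10) = 0 deg
z = -6

r = 10, theta = 0 deg, z = -6


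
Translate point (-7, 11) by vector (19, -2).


Translation: (x+dx, y+dy) = (-7+19, 11+-2) = (12, 9)

(12, 9)


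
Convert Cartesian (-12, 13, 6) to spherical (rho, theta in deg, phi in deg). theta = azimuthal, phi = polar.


rho = sqrt((-12)^2 + 13^2 + 6^2) = 18.6815
theta = atan2(13, -12) = 132.7094 deg
phi = acos(6/18.6815) = 71.2661 deg

rho = 18.6815, theta = 132.7094 deg, phi = 71.2661 deg


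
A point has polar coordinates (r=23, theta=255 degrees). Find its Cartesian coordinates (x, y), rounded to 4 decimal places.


x = 23 * cos(255) = -5.9528
y = 23 * sin(255) = -22.2163

(-5.9528, -22.2163)


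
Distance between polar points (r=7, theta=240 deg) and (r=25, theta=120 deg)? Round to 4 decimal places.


d = sqrt(r1^2 + r2^2 - 2*r1*r2*cos(t2-t1))
d = sqrt(7^2 + 25^2 - 2*7*25*cos(120-240)) = 29.1376

29.1376


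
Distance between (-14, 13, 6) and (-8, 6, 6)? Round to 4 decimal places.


d = sqrt((-8--14)^2 + (6-13)^2 + (6-6)^2) = 9.2195

9.2195
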